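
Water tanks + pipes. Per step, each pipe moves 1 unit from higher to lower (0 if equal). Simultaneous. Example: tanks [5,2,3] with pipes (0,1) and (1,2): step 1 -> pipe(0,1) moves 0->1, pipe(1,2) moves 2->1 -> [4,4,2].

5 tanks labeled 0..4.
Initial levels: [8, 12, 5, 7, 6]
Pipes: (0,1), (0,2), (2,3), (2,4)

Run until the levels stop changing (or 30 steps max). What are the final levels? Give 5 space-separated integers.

Step 1: flows [1->0,0->2,3->2,4->2] -> levels [8 11 8 6 5]
Step 2: flows [1->0,0=2,2->3,2->4] -> levels [9 10 6 7 6]
Step 3: flows [1->0,0->2,3->2,2=4] -> levels [9 9 8 6 6]
Step 4: flows [0=1,0->2,2->3,2->4] -> levels [8 9 7 7 7]
Step 5: flows [1->0,0->2,2=3,2=4] -> levels [8 8 8 7 7]
Step 6: flows [0=1,0=2,2->3,2->4] -> levels [8 8 6 8 8]
Step 7: flows [0=1,0->2,3->2,4->2] -> levels [7 8 9 7 7]
Step 8: flows [1->0,2->0,2->3,2->4] -> levels [9 7 6 8 8]
Step 9: flows [0->1,0->2,3->2,4->2] -> levels [7 8 9 7 7]
  -> period-2 cycle: step 9 state = step 7 state; never stabilizes
  -> state at step 30: (30-7) mod 2 = 1, same as step 8 -> [9 7 6 8 8]

Answer: 9 7 6 8 8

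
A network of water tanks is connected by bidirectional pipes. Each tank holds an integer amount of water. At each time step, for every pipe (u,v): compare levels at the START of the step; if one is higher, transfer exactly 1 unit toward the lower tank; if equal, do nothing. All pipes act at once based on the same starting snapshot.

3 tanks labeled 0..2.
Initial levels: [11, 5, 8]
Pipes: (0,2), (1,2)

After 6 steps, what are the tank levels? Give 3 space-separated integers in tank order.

Step 1: flows [0->2,2->1] -> levels [10 6 8]
Step 2: flows [0->2,2->1] -> levels [9 7 8]
Step 3: flows [0->2,2->1] -> levels [8 8 8]
Step 4: flows [0=2,1=2] -> levels [8 8 8]
  -> stable; steps 5..6 unchanged -> [8 8 8]

Answer: 8 8 8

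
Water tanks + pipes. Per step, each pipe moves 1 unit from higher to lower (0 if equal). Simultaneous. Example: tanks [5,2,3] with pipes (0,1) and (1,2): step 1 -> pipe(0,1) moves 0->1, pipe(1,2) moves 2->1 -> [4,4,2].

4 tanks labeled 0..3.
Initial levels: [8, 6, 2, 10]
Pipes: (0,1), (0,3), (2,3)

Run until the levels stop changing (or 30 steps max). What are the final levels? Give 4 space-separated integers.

Answer: 6 7 6 7

Derivation:
Step 1: flows [0->1,3->0,3->2] -> levels [8 7 3 8]
Step 2: flows [0->1,0=3,3->2] -> levels [7 8 4 7]
Step 3: flows [1->0,0=3,3->2] -> levels [8 7 5 6]
Step 4: flows [0->1,0->3,3->2] -> levels [6 8 6 6]
Step 5: flows [1->0,0=3,2=3] -> levels [7 7 6 6]
Step 6: flows [0=1,0->3,2=3] -> levels [6 7 6 7]
Step 7: flows [1->0,3->0,3->2] -> levels [8 6 7 5]
Step 8: flows [0->1,0->3,2->3] -> levels [6 7 6 7]
  -> period-2 cycle: step 8 state = step 6 state; never stabilizes
  -> state at step 30: (30-6) mod 2 = 0, same as step 6 -> [6 7 6 7]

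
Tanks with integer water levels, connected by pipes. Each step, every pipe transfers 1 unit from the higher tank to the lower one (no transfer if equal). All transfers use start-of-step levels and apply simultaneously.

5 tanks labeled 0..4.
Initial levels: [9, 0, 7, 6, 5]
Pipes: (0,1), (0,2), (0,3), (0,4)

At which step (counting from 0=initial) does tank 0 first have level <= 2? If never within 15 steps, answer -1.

Step 1: flows [0->1,0->2,0->3,0->4] -> levels [5 1 8 7 6]
Step 2: flows [0->1,2->0,3->0,4->0] -> levels [7 2 7 6 5]
Step 3: flows [0->1,0=2,0->3,0->4] -> levels [4 3 7 7 6]
Step 4: flows [0->1,2->0,3->0,4->0] -> levels [6 4 6 6 5]
Step 5: flows [0->1,0=2,0=3,0->4] -> levels [4 5 6 6 6]
Step 6: flows [1->0,2->0,3->0,4->0] -> levels [8 4 5 5 5]
Step 7: flows [0->1,0->2,0->3,0->4] -> levels [4 5 6 6 6]
  -> period-2 cycle (repeats step 5); tank 0 never drops to <=2
Tank 0 never reaches <=2 within 15 steps

Answer: -1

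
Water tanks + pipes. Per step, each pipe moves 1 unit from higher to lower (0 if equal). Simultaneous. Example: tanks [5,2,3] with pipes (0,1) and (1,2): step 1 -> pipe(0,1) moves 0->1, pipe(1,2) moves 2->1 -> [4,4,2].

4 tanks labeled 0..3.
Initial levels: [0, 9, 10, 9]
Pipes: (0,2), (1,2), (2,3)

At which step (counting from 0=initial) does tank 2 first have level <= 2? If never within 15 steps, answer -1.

Step 1: flows [2->0,2->1,2->3] -> levels [1 10 7 10]
Step 2: flows [2->0,1->2,3->2] -> levels [2 9 8 9]
Step 3: flows [2->0,1->2,3->2] -> levels [3 8 9 8]
Step 4: flows [2->0,2->1,2->3] -> levels [4 9 6 9]
Step 5: flows [2->0,1->2,3->2] -> levels [5 8 7 8]
Step 6: flows [2->0,1->2,3->2] -> levels [6 7 8 7]
Step 7: flows [2->0,2->1,2->3] -> levels [7 8 5 8]
Step 8: flows [0->2,1->2,3->2] -> levels [6 7 8 7]
  -> period-2 cycle (repeats step 6); tank 2 never drops to <=2
Tank 2 never reaches <=2 within 15 steps

Answer: -1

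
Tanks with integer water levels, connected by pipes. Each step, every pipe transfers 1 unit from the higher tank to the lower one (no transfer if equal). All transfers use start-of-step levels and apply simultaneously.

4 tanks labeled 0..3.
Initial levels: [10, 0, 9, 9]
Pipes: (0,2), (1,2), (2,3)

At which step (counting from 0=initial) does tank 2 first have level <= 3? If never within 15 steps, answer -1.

Step 1: flows [0->2,2->1,2=3] -> levels [9 1 9 9]
Step 2: flows [0=2,2->1,2=3] -> levels [9 2 8 9]
Step 3: flows [0->2,2->1,3->2] -> levels [8 3 9 8]
Step 4: flows [2->0,2->1,2->3] -> levels [9 4 6 9]
Step 5: flows [0->2,2->1,3->2] -> levels [8 5 7 8]
Step 6: flows [0->2,2->1,3->2] -> levels [7 6 8 7]
Step 7: flows [2->0,2->1,2->3] -> levels [8 7 5 8]
Step 8: flows [0->2,1->2,3->2] -> levels [7 6 8 7]
  -> period-2 cycle (repeats step 6); tank 2 never drops to <=3
Tank 2 never reaches <=3 within 15 steps

Answer: -1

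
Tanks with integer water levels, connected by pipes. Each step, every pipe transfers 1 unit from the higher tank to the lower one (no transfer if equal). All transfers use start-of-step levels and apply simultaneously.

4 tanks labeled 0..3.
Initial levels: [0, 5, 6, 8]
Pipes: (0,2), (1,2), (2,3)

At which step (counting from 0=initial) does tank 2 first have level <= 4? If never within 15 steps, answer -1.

Answer: 3

Derivation:
Step 1: flows [2->0,2->1,3->2] -> levels [1 6 5 7]
Step 2: flows [2->0,1->2,3->2] -> levels [2 5 6 6]
Step 3: flows [2->0,2->1,2=3] -> levels [3 6 4 6]
Tank 2 first reaches <=4 at step 3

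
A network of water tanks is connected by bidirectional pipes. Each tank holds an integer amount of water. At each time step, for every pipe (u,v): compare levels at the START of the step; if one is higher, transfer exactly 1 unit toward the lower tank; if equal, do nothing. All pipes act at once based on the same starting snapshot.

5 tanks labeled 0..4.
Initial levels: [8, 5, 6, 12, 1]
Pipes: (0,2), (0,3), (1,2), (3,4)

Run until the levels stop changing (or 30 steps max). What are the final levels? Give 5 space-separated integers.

Step 1: flows [0->2,3->0,2->1,3->4] -> levels [8 6 6 10 2]
Step 2: flows [0->2,3->0,1=2,3->4] -> levels [8 6 7 8 3]
Step 3: flows [0->2,0=3,2->1,3->4] -> levels [7 7 7 7 4]
Step 4: flows [0=2,0=3,1=2,3->4] -> levels [7 7 7 6 5]
Step 5: flows [0=2,0->3,1=2,3->4] -> levels [6 7 7 6 6]
Step 6: flows [2->0,0=3,1=2,3=4] -> levels [7 7 6 6 6]
Step 7: flows [0->2,0->3,1->2,3=4] -> levels [5 6 8 7 6]
Step 8: flows [2->0,3->0,2->1,3->4] -> levels [7 7 6 5 7]
Step 9: flows [0->2,0->3,1->2,4->3] -> levels [5 6 8 7 6]
  -> period-2 cycle: step 9 state = step 7 state; never stabilizes
  -> state at step 30: (30-7) mod 2 = 1, same as step 8 -> [7 7 6 5 7]

Answer: 7 7 6 5 7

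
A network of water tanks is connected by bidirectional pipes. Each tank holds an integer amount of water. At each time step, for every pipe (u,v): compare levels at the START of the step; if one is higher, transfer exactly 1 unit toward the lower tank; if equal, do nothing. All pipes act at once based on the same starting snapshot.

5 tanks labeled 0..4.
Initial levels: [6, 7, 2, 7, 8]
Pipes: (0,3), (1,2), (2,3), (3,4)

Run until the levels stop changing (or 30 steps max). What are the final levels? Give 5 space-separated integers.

Answer: 6 6 5 7 6

Derivation:
Step 1: flows [3->0,1->2,3->2,4->3] -> levels [7 6 4 6 7]
Step 2: flows [0->3,1->2,3->2,4->3] -> levels [6 5 6 7 6]
Step 3: flows [3->0,2->1,3->2,3->4] -> levels [7 6 6 4 7]
Step 4: flows [0->3,1=2,2->3,4->3] -> levels [6 6 5 7 6]
Step 5: flows [3->0,1->2,3->2,3->4] -> levels [7 5 7 4 7]
Step 6: flows [0->3,2->1,2->3,4->3] -> levels [6 6 5 7 6]
  -> period-2 cycle: step 6 state = step 4 state; never stabilizes
  -> state at step 30: (30-4) mod 2 = 0, same as step 4 -> [6 6 5 7 6]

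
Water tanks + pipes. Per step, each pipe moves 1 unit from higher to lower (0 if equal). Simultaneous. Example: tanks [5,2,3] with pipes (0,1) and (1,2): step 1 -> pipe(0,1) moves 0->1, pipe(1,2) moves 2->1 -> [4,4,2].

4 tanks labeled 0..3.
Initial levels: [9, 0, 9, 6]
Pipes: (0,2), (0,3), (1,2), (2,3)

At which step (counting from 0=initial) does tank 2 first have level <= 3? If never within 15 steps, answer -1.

Answer: -1

Derivation:
Step 1: flows [0=2,0->3,2->1,2->3] -> levels [8 1 7 8]
Step 2: flows [0->2,0=3,2->1,3->2] -> levels [7 2 8 7]
Step 3: flows [2->0,0=3,2->1,2->3] -> levels [8 3 5 8]
Step 4: flows [0->2,0=3,2->1,3->2] -> levels [7 4 6 7]
Step 5: flows [0->2,0=3,2->1,3->2] -> levels [6 5 7 6]
Step 6: flows [2->0,0=3,2->1,2->3] -> levels [7 6 4 7]
Step 7: flows [0->2,0=3,1->2,3->2] -> levels [6 5 7 6]
  -> period-2 cycle (repeats step 5); tank 2 never drops to <=3
Tank 2 never reaches <=3 within 15 steps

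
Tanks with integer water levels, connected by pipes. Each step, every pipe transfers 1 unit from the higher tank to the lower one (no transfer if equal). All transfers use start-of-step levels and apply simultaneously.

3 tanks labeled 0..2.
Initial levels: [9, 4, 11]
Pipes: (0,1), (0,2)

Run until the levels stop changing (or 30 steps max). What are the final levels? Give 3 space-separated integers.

Answer: 8 8 8

Derivation:
Step 1: flows [0->1,2->0] -> levels [9 5 10]
Step 2: flows [0->1,2->0] -> levels [9 6 9]
Step 3: flows [0->1,0=2] -> levels [8 7 9]
Step 4: flows [0->1,2->0] -> levels [8 8 8]
Step 5: flows [0=1,0=2] -> levels [8 8 8]
  -> stable (no change)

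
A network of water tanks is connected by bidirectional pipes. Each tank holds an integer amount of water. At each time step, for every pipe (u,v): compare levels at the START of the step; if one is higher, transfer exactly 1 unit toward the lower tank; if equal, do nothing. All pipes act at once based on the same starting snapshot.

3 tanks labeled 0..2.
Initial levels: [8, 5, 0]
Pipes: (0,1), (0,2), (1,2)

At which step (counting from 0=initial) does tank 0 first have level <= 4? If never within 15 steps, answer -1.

Answer: 2

Derivation:
Step 1: flows [0->1,0->2,1->2] -> levels [6 5 2]
Step 2: flows [0->1,0->2,1->2] -> levels [4 5 4]
Tank 0 first reaches <=4 at step 2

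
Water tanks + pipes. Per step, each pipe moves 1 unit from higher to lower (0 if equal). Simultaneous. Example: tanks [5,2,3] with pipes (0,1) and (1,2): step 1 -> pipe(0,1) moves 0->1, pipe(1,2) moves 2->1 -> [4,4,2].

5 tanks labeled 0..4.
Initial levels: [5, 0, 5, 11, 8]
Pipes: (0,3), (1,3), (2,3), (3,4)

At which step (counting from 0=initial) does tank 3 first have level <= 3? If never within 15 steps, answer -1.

Answer: 6

Derivation:
Step 1: flows [3->0,3->1,3->2,3->4] -> levels [6 1 6 7 9]
Step 2: flows [3->0,3->1,3->2,4->3] -> levels [7 2 7 5 8]
Step 3: flows [0->3,3->1,2->3,4->3] -> levels [6 3 6 7 7]
Step 4: flows [3->0,3->1,3->2,3=4] -> levels [7 4 7 4 7]
Step 5: flows [0->3,1=3,2->3,4->3] -> levels [6 4 6 7 6]
Step 6: flows [3->0,3->1,3->2,3->4] -> levels [7 5 7 3 7]
Tank 3 first reaches <=3 at step 6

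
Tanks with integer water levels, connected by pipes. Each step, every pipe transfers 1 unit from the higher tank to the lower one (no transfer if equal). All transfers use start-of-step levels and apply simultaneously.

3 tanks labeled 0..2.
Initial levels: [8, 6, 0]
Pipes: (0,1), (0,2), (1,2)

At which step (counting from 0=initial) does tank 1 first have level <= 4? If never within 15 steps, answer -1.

Step 1: flows [0->1,0->2,1->2] -> levels [6 6 2]
Step 2: flows [0=1,0->2,1->2] -> levels [5 5 4]
Step 3: flows [0=1,0->2,1->2] -> levels [4 4 6]
Tank 1 first reaches <=4 at step 3

Answer: 3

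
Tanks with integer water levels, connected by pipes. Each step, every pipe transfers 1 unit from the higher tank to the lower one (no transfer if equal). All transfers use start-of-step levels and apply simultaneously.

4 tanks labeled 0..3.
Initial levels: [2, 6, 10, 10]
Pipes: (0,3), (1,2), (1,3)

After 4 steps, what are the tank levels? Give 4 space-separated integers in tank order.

Answer: 6 8 8 6

Derivation:
Step 1: flows [3->0,2->1,3->1] -> levels [3 8 9 8]
Step 2: flows [3->0,2->1,1=3] -> levels [4 9 8 7]
Step 3: flows [3->0,1->2,1->3] -> levels [5 7 9 7]
Step 4: flows [3->0,2->1,1=3] -> levels [6 8 8 6]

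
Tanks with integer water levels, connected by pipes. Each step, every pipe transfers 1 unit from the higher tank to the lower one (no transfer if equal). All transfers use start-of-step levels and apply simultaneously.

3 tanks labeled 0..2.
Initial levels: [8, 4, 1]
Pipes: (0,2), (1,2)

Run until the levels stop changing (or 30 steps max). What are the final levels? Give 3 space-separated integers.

Answer: 4 4 5

Derivation:
Step 1: flows [0->2,1->2] -> levels [7 3 3]
Step 2: flows [0->2,1=2] -> levels [6 3 4]
Step 3: flows [0->2,2->1] -> levels [5 4 4]
Step 4: flows [0->2,1=2] -> levels [4 4 5]
Step 5: flows [2->0,2->1] -> levels [5 5 3]
Step 6: flows [0->2,1->2] -> levels [4 4 5]
  -> period-2 cycle: step 6 state = step 4 state; never stabilizes
  -> state at step 30: (30-4) mod 2 = 0, same as step 4 -> [4 4 5]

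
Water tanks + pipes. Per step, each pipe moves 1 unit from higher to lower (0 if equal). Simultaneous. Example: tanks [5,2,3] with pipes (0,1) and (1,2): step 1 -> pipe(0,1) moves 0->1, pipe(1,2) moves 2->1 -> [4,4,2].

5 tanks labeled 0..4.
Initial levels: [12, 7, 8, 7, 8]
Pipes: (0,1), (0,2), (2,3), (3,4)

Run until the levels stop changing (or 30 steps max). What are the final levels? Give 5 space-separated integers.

Step 1: flows [0->1,0->2,2->3,4->3] -> levels [10 8 8 9 7]
Step 2: flows [0->1,0->2,3->2,3->4] -> levels [8 9 10 7 8]
Step 3: flows [1->0,2->0,2->3,4->3] -> levels [10 8 8 9 7]
  -> period-2 cycle: step 3 state = step 1 state; never stabilizes
  -> state at step 30: (30-1) mod 2 = 1, same as step 2 -> [8 9 10 7 8]

Answer: 8 9 10 7 8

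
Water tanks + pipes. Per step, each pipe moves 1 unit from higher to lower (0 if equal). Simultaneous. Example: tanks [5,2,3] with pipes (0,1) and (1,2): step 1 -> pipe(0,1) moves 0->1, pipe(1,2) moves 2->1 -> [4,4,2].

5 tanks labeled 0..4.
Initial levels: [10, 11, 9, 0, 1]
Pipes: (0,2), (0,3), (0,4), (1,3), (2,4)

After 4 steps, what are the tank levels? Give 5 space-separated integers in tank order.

Step 1: flows [0->2,0->3,0->4,1->3,2->4] -> levels [7 10 9 2 3]
Step 2: flows [2->0,0->3,0->4,1->3,2->4] -> levels [6 9 7 4 5]
Step 3: flows [2->0,0->3,0->4,1->3,2->4] -> levels [5 8 5 6 7]
Step 4: flows [0=2,3->0,4->0,1->3,4->2] -> levels [7 7 6 6 5]

Answer: 7 7 6 6 5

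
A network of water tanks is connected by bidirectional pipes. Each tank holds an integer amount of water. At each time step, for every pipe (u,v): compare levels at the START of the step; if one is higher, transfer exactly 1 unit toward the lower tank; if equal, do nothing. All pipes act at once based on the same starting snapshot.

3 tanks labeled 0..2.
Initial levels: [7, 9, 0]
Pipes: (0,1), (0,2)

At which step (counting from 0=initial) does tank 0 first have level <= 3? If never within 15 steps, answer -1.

Answer: -1

Derivation:
Step 1: flows [1->0,0->2] -> levels [7 8 1]
Step 2: flows [1->0,0->2] -> levels [7 7 2]
Step 3: flows [0=1,0->2] -> levels [6 7 3]
Step 4: flows [1->0,0->2] -> levels [6 6 4]
Step 5: flows [0=1,0->2] -> levels [5 6 5]
Step 6: flows [1->0,0=2] -> levels [6 5 5]
Step 7: flows [0->1,0->2] -> levels [4 6 6]
Step 8: flows [1->0,2->0] -> levels [6 5 5]
  -> period-2 cycle (repeats step 6); tank 0 never drops to <=3
Tank 0 never reaches <=3 within 15 steps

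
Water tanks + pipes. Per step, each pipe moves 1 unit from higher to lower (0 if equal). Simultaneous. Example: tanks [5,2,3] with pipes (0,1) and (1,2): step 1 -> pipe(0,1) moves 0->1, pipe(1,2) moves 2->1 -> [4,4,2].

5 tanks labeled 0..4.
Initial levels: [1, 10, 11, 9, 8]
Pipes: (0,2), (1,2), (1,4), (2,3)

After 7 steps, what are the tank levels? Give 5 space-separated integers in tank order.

Step 1: flows [2->0,2->1,1->4,2->3] -> levels [2 10 8 10 9]
Step 2: flows [2->0,1->2,1->4,3->2] -> levels [3 8 9 9 10]
Step 3: flows [2->0,2->1,4->1,2=3] -> levels [4 10 7 9 9]
Step 4: flows [2->0,1->2,1->4,3->2] -> levels [5 8 8 8 10]
Step 5: flows [2->0,1=2,4->1,2=3] -> levels [6 9 7 8 9]
Step 6: flows [2->0,1->2,1=4,3->2] -> levels [7 8 8 7 9]
Step 7: flows [2->0,1=2,4->1,2->3] -> levels [8 9 6 8 8]

Answer: 8 9 6 8 8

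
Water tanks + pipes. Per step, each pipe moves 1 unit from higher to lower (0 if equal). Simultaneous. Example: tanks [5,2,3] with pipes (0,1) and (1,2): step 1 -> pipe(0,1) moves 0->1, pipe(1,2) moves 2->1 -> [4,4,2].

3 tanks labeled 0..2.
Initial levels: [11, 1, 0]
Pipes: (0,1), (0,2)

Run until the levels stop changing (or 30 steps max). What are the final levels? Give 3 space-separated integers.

Step 1: flows [0->1,0->2] -> levels [9 2 1]
Step 2: flows [0->1,0->2] -> levels [7 3 2]
Step 3: flows [0->1,0->2] -> levels [5 4 3]
Step 4: flows [0->1,0->2] -> levels [3 5 4]
Step 5: flows [1->0,2->0] -> levels [5 4 3]
  -> period-2 cycle: step 5 state = step 3 state; never stabilizes
  -> state at step 30: (30-3) mod 2 = 1, same as step 4 -> [3 5 4]

Answer: 3 5 4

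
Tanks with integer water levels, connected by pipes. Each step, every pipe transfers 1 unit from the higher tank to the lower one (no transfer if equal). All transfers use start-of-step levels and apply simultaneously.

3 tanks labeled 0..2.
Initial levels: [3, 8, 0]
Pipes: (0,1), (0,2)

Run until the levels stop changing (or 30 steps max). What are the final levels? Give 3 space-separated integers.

Step 1: flows [1->0,0->2] -> levels [3 7 1]
Step 2: flows [1->0,0->2] -> levels [3 6 2]
Step 3: flows [1->0,0->2] -> levels [3 5 3]
Step 4: flows [1->0,0=2] -> levels [4 4 3]
Step 5: flows [0=1,0->2] -> levels [3 4 4]
Step 6: flows [1->0,2->0] -> levels [5 3 3]
Step 7: flows [0->1,0->2] -> levels [3 4 4]
  -> period-2 cycle: step 7 state = step 5 state; never stabilizes
  -> state at step 30: (30-5) mod 2 = 1, same as step 6 -> [5 3 3]

Answer: 5 3 3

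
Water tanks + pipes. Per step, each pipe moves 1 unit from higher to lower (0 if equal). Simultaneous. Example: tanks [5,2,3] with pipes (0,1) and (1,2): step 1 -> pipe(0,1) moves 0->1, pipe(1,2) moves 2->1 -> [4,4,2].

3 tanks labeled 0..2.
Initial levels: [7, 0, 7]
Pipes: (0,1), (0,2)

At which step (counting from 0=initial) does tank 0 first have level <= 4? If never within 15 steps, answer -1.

Answer: 5

Derivation:
Step 1: flows [0->1,0=2] -> levels [6 1 7]
Step 2: flows [0->1,2->0] -> levels [6 2 6]
Step 3: flows [0->1,0=2] -> levels [5 3 6]
Step 4: flows [0->1,2->0] -> levels [5 4 5]
Step 5: flows [0->1,0=2] -> levels [4 5 5]
Tank 0 first reaches <=4 at step 5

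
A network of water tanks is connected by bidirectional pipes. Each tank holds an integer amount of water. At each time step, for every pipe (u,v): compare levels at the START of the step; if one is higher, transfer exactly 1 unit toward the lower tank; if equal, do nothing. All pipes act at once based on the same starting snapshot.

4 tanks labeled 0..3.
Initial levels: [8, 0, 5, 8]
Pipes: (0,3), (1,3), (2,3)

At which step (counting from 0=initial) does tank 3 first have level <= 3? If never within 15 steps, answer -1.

Answer: 6

Derivation:
Step 1: flows [0=3,3->1,3->2] -> levels [8 1 6 6]
Step 2: flows [0->3,3->1,2=3] -> levels [7 2 6 6]
Step 3: flows [0->3,3->1,2=3] -> levels [6 3 6 6]
Step 4: flows [0=3,3->1,2=3] -> levels [6 4 6 5]
Step 5: flows [0->3,3->1,2->3] -> levels [5 5 5 6]
Step 6: flows [3->0,3->1,3->2] -> levels [6 6 6 3]
Tank 3 first reaches <=3 at step 6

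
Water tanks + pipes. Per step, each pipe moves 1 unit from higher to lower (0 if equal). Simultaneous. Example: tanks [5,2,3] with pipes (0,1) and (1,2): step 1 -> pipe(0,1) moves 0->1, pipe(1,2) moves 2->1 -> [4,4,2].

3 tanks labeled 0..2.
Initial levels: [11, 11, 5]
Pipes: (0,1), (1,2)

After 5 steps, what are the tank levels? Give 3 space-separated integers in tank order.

Step 1: flows [0=1,1->2] -> levels [11 10 6]
Step 2: flows [0->1,1->2] -> levels [10 10 7]
Step 3: flows [0=1,1->2] -> levels [10 9 8]
Step 4: flows [0->1,1->2] -> levels [9 9 9]
Step 5: flows [0=1,1=2] -> levels [9 9 9]

Answer: 9 9 9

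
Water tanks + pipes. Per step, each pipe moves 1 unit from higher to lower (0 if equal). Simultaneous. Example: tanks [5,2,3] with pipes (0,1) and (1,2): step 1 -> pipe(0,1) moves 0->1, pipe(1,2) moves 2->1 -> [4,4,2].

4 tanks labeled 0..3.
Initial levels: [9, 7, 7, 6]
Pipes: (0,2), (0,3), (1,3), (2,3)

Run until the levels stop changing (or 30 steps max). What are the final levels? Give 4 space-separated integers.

Answer: 8 7 8 6

Derivation:
Step 1: flows [0->2,0->3,1->3,2->3] -> levels [7 6 7 9]
Step 2: flows [0=2,3->0,3->1,3->2] -> levels [8 7 8 6]
Step 3: flows [0=2,0->3,1->3,2->3] -> levels [7 6 7 9]
  -> period-2 cycle: step 3 state = step 1 state; never stabilizes
  -> state at step 30: (30-1) mod 2 = 1, same as step 2 -> [8 7 8 6]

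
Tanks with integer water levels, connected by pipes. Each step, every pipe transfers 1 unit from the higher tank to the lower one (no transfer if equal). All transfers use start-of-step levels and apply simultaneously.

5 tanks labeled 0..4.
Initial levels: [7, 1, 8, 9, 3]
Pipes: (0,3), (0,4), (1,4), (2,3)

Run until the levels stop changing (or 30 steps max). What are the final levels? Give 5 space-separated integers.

Step 1: flows [3->0,0->4,4->1,3->2] -> levels [7 2 9 7 3]
Step 2: flows [0=3,0->4,4->1,2->3] -> levels [6 3 8 8 3]
Step 3: flows [3->0,0->4,1=4,2=3] -> levels [6 3 8 7 4]
Step 4: flows [3->0,0->4,4->1,2->3] -> levels [6 4 7 7 4]
Step 5: flows [3->0,0->4,1=4,2=3] -> levels [6 4 7 6 5]
Step 6: flows [0=3,0->4,4->1,2->3] -> levels [5 5 6 7 5]
Step 7: flows [3->0,0=4,1=4,3->2] -> levels [6 5 7 5 5]
Step 8: flows [0->3,0->4,1=4,2->3] -> levels [4 5 6 7 6]
Step 9: flows [3->0,4->0,4->1,3->2] -> levels [6 6 7 5 4]
Step 10: flows [0->3,0->4,1->4,2->3] -> levels [4 5 6 7 6]
  -> period-2 cycle: step 10 state = step 8 state; never stabilizes
  -> state at step 30: (30-8) mod 2 = 0, same as step 8 -> [4 5 6 7 6]

Answer: 4 5 6 7 6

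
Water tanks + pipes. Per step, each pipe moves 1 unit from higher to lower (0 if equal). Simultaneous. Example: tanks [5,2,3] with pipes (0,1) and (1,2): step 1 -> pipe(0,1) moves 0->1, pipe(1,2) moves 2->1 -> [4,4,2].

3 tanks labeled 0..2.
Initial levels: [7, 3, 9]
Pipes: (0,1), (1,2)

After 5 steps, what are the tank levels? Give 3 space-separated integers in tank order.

Answer: 7 5 7

Derivation:
Step 1: flows [0->1,2->1] -> levels [6 5 8]
Step 2: flows [0->1,2->1] -> levels [5 7 7]
Step 3: flows [1->0,1=2] -> levels [6 6 7]
Step 4: flows [0=1,2->1] -> levels [6 7 6]
Step 5: flows [1->0,1->2] -> levels [7 5 7]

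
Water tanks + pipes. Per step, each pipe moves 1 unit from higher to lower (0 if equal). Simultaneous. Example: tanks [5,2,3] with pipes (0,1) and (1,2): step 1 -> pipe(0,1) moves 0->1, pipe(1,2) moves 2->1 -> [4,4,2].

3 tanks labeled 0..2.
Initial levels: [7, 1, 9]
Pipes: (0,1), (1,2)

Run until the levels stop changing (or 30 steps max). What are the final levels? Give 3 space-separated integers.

Answer: 6 5 6

Derivation:
Step 1: flows [0->1,2->1] -> levels [6 3 8]
Step 2: flows [0->1,2->1] -> levels [5 5 7]
Step 3: flows [0=1,2->1] -> levels [5 6 6]
Step 4: flows [1->0,1=2] -> levels [6 5 6]
Step 5: flows [0->1,2->1] -> levels [5 7 5]
Step 6: flows [1->0,1->2] -> levels [6 5 6]
  -> period-2 cycle: step 6 state = step 4 state; never stabilizes
  -> state at step 30: (30-4) mod 2 = 0, same as step 4 -> [6 5 6]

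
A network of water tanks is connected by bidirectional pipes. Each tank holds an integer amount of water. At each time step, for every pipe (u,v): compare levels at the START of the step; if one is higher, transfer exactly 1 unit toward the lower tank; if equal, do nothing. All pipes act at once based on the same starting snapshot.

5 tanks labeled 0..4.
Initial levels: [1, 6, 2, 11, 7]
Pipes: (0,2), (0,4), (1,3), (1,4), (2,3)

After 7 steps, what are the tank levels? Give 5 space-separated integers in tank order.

Step 1: flows [2->0,4->0,3->1,4->1,3->2] -> levels [3 8 2 9 5]
Step 2: flows [0->2,4->0,3->1,1->4,3->2] -> levels [3 8 4 7 5]
Step 3: flows [2->0,4->0,1->3,1->4,3->2] -> levels [5 6 4 7 5]
Step 4: flows [0->2,0=4,3->1,1->4,3->2] -> levels [4 6 6 5 6]
Step 5: flows [2->0,4->0,1->3,1=4,2->3] -> levels [6 5 4 7 5]
Step 6: flows [0->2,0->4,3->1,1=4,3->2] -> levels [4 6 6 5 6]
  -> period-2 cycle: step 6 state = step 4 state
  -> state at step 7: (7-4) mod 2 = 1, same as step 5 -> [6 5 4 7 5]

Answer: 6 5 4 7 5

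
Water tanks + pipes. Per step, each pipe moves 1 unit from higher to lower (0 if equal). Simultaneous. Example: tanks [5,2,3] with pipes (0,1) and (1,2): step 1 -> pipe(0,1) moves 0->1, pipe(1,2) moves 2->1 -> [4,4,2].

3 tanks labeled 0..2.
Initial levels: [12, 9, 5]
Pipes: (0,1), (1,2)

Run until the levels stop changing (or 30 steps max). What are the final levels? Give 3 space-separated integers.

Step 1: flows [0->1,1->2] -> levels [11 9 6]
Step 2: flows [0->1,1->2] -> levels [10 9 7]
Step 3: flows [0->1,1->2] -> levels [9 9 8]
Step 4: flows [0=1,1->2] -> levels [9 8 9]
Step 5: flows [0->1,2->1] -> levels [8 10 8]
Step 6: flows [1->0,1->2] -> levels [9 8 9]
  -> period-2 cycle: step 6 state = step 4 state; never stabilizes
  -> state at step 30: (30-4) mod 2 = 0, same as step 4 -> [9 8 9]

Answer: 9 8 9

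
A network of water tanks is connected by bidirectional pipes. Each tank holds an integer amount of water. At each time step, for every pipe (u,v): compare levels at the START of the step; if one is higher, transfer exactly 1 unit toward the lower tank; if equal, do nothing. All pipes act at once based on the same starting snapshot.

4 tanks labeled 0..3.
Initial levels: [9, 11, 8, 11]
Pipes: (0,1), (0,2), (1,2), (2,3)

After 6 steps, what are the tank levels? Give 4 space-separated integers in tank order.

Answer: 10 10 8 11

Derivation:
Step 1: flows [1->0,0->2,1->2,3->2] -> levels [9 9 11 10]
Step 2: flows [0=1,2->0,2->1,2->3] -> levels [10 10 8 11]
Step 3: flows [0=1,0->2,1->2,3->2] -> levels [9 9 11 10]
  -> period-2 cycle: step 3 state = step 1 state
  -> state at step 6: (6-1) mod 2 = 1, same as step 2 -> [10 10 8 11]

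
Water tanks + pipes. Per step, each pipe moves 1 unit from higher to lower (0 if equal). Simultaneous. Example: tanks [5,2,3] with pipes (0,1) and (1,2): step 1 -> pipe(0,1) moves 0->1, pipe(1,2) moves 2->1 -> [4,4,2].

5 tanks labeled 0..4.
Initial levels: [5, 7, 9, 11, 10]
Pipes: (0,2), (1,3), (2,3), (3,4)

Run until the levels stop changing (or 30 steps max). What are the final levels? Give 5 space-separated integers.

Answer: 8 8 7 10 9

Derivation:
Step 1: flows [2->0,3->1,3->2,3->4] -> levels [6 8 9 8 11]
Step 2: flows [2->0,1=3,2->3,4->3] -> levels [7 8 7 10 10]
Step 3: flows [0=2,3->1,3->2,3=4] -> levels [7 9 8 8 10]
Step 4: flows [2->0,1->3,2=3,4->3] -> levels [8 8 7 10 9]
Step 5: flows [0->2,3->1,3->2,3->4] -> levels [7 9 9 7 10]
Step 6: flows [2->0,1->3,2->3,4->3] -> levels [8 8 7 10 9]
  -> period-2 cycle: step 6 state = step 4 state; never stabilizes
  -> state at step 30: (30-4) mod 2 = 0, same as step 4 -> [8 8 7 10 9]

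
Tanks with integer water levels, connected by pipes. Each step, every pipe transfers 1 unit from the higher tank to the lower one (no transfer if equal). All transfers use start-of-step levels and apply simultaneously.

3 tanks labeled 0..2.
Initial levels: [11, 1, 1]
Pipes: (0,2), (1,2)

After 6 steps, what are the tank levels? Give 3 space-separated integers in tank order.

Answer: 5 4 4

Derivation:
Step 1: flows [0->2,1=2] -> levels [10 1 2]
Step 2: flows [0->2,2->1] -> levels [9 2 2]
Step 3: flows [0->2,1=2] -> levels [8 2 3]
Step 4: flows [0->2,2->1] -> levels [7 3 3]
Step 5: flows [0->2,1=2] -> levels [6 3 4]
Step 6: flows [0->2,2->1] -> levels [5 4 4]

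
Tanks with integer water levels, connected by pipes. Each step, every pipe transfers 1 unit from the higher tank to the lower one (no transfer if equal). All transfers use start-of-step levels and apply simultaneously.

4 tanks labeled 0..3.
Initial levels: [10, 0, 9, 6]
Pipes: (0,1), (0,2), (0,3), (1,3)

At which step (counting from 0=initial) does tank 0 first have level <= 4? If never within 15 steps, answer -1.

Answer: -1

Derivation:
Step 1: flows [0->1,0->2,0->3,3->1] -> levels [7 2 10 6]
Step 2: flows [0->1,2->0,0->3,3->1] -> levels [6 4 9 6]
Step 3: flows [0->1,2->0,0=3,3->1] -> levels [6 6 8 5]
Step 4: flows [0=1,2->0,0->3,1->3] -> levels [6 5 7 7]
Step 5: flows [0->1,2->0,3->0,3->1] -> levels [7 7 6 5]
Step 6: flows [0=1,0->2,0->3,1->3] -> levels [5 6 7 7]
Step 7: flows [1->0,2->0,3->0,3->1] -> levels [8 6 6 5]
Step 8: flows [0->1,0->2,0->3,1->3] -> levels [5 6 7 7]
  -> period-2 cycle (repeats step 6); tank 0 never drops to <=4
Tank 0 never reaches <=4 within 15 steps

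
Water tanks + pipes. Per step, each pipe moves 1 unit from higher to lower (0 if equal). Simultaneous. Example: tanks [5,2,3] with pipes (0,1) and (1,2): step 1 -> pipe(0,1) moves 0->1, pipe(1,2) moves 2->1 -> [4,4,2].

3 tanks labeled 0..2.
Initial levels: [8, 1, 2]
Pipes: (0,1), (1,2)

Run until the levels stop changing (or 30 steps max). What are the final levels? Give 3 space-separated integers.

Answer: 3 5 3

Derivation:
Step 1: flows [0->1,2->1] -> levels [7 3 1]
Step 2: flows [0->1,1->2] -> levels [6 3 2]
Step 3: flows [0->1,1->2] -> levels [5 3 3]
Step 4: flows [0->1,1=2] -> levels [4 4 3]
Step 5: flows [0=1,1->2] -> levels [4 3 4]
Step 6: flows [0->1,2->1] -> levels [3 5 3]
Step 7: flows [1->0,1->2] -> levels [4 3 4]
  -> period-2 cycle: step 7 state = step 5 state; never stabilizes
  -> state at step 30: (30-5) mod 2 = 1, same as step 6 -> [3 5 3]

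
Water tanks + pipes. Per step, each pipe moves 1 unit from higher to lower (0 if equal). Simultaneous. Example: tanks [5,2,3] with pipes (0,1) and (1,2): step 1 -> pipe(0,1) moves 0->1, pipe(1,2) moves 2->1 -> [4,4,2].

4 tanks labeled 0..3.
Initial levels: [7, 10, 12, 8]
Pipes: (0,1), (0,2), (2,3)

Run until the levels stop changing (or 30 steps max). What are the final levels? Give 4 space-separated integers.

Step 1: flows [1->0,2->0,2->3] -> levels [9 9 10 9]
Step 2: flows [0=1,2->0,2->3] -> levels [10 9 8 10]
Step 3: flows [0->1,0->2,3->2] -> levels [8 10 10 9]
Step 4: flows [1->0,2->0,2->3] -> levels [10 9 8 10]
  -> period-2 cycle: step 4 state = step 2 state; never stabilizes
  -> state at step 30: (30-2) mod 2 = 0, same as step 2 -> [10 9 8 10]

Answer: 10 9 8 10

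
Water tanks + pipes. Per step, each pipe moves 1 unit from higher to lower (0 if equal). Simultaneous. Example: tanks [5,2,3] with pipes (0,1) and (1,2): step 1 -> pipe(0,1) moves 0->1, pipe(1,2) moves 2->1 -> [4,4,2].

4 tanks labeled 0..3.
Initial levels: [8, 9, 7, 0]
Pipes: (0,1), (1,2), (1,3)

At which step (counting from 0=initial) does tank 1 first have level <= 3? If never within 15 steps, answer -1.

Step 1: flows [1->0,1->2,1->3] -> levels [9 6 8 1]
Step 2: flows [0->1,2->1,1->3] -> levels [8 7 7 2]
Step 3: flows [0->1,1=2,1->3] -> levels [7 7 7 3]
Step 4: flows [0=1,1=2,1->3] -> levels [7 6 7 4]
Step 5: flows [0->1,2->1,1->3] -> levels [6 7 6 5]
Step 6: flows [1->0,1->2,1->3] -> levels [7 4 7 6]
Step 7: flows [0->1,2->1,3->1] -> levels [6 7 6 5]
  -> period-2 cycle (repeats step 5); tank 1 never drops to <=3
Tank 1 never reaches <=3 within 15 steps

Answer: -1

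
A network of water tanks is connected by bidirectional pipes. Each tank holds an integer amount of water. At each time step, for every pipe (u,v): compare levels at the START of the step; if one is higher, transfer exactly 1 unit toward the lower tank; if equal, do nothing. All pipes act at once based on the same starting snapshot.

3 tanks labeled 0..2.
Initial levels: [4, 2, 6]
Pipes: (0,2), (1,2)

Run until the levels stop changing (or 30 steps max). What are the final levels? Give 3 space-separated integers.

Answer: 4 4 4

Derivation:
Step 1: flows [2->0,2->1] -> levels [5 3 4]
Step 2: flows [0->2,2->1] -> levels [4 4 4]
Step 3: flows [0=2,1=2] -> levels [4 4 4]
  -> stable (no change)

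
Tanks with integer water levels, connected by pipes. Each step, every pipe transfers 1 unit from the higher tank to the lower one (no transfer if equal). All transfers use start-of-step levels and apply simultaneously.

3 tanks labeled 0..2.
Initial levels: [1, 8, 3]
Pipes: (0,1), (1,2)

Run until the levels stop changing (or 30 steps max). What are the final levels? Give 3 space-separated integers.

Step 1: flows [1->0,1->2] -> levels [2 6 4]
Step 2: flows [1->0,1->2] -> levels [3 4 5]
Step 3: flows [1->0,2->1] -> levels [4 4 4]
Step 4: flows [0=1,1=2] -> levels [4 4 4]
  -> stable (no change)

Answer: 4 4 4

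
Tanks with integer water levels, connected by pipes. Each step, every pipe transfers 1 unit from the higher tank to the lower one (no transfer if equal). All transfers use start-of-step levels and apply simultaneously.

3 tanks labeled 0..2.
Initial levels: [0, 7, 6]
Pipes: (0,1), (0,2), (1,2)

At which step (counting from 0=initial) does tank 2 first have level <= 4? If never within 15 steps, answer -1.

Answer: 2

Derivation:
Step 1: flows [1->0,2->0,1->2] -> levels [2 5 6]
Step 2: flows [1->0,2->0,2->1] -> levels [4 5 4]
Tank 2 first reaches <=4 at step 2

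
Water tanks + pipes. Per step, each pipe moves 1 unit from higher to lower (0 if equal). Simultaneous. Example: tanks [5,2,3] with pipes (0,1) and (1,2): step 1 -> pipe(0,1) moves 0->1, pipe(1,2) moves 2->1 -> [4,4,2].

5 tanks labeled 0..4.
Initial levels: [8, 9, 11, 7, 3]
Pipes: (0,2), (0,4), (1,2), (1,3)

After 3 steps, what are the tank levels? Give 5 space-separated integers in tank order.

Answer: 7 9 8 8 6

Derivation:
Step 1: flows [2->0,0->4,2->1,1->3] -> levels [8 9 9 8 4]
Step 2: flows [2->0,0->4,1=2,1->3] -> levels [8 8 8 9 5]
Step 3: flows [0=2,0->4,1=2,3->1] -> levels [7 9 8 8 6]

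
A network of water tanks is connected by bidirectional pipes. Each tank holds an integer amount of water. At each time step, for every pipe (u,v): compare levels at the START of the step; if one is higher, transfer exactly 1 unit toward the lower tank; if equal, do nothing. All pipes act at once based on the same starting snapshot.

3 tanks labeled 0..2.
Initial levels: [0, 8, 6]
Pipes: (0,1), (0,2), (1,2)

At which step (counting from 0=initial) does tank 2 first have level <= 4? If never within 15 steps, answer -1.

Answer: 3

Derivation:
Step 1: flows [1->0,2->0,1->2] -> levels [2 6 6]
Step 2: flows [1->0,2->0,1=2] -> levels [4 5 5]
Step 3: flows [1->0,2->0,1=2] -> levels [6 4 4]
Tank 2 first reaches <=4 at step 3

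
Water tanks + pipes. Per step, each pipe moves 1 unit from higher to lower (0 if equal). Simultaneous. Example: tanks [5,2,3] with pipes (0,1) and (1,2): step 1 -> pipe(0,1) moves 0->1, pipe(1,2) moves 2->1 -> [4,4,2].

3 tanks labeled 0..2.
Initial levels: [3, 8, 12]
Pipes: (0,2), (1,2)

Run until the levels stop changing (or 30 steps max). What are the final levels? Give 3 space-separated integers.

Step 1: flows [2->0,2->1] -> levels [4 9 10]
Step 2: flows [2->0,2->1] -> levels [5 10 8]
Step 3: flows [2->0,1->2] -> levels [6 9 8]
Step 4: flows [2->0,1->2] -> levels [7 8 8]
Step 5: flows [2->0,1=2] -> levels [8 8 7]
Step 6: flows [0->2,1->2] -> levels [7 7 9]
Step 7: flows [2->0,2->1] -> levels [8 8 7]
  -> period-2 cycle: step 7 state = step 5 state; never stabilizes
  -> state at step 30: (30-5) mod 2 = 1, same as step 6 -> [7 7 9]

Answer: 7 7 9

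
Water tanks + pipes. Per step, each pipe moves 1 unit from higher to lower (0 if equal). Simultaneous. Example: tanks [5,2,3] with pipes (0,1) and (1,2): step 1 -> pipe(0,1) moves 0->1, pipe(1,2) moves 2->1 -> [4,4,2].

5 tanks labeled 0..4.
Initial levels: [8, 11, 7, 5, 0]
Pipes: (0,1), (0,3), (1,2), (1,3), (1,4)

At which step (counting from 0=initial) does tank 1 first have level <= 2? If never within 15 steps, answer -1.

Answer: -1

Derivation:
Step 1: flows [1->0,0->3,1->2,1->3,1->4] -> levels [8 7 8 7 1]
Step 2: flows [0->1,0->3,2->1,1=3,1->4] -> levels [6 8 7 8 2]
Step 3: flows [1->0,3->0,1->2,1=3,1->4] -> levels [8 5 8 7 3]
Step 4: flows [0->1,0->3,2->1,3->1,1->4] -> levels [6 7 7 7 4]
Step 5: flows [1->0,3->0,1=2,1=3,1->4] -> levels [8 5 7 6 5]
Step 6: flows [0->1,0->3,2->1,3->1,1=4] -> levels [6 8 6 6 5]
Step 7: flows [1->0,0=3,1->2,1->3,1->4] -> levels [7 4 7 7 6]
Step 8: flows [0->1,0=3,2->1,3->1,4->1] -> levels [6 8 6 6 5]
  -> period-2 cycle (repeats step 6); tank 1 never drops to <=2
Tank 1 never reaches <=2 within 15 steps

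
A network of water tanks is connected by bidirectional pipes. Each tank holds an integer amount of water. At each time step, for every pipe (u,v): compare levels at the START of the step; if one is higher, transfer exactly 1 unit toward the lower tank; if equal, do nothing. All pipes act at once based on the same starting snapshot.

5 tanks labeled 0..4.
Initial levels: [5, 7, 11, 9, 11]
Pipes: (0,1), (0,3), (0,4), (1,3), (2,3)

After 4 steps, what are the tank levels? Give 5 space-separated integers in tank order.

Answer: 8 9 9 8 9

Derivation:
Step 1: flows [1->0,3->0,4->0,3->1,2->3] -> levels [8 7 10 8 10]
Step 2: flows [0->1,0=3,4->0,3->1,2->3] -> levels [8 9 9 8 9]
Step 3: flows [1->0,0=3,4->0,1->3,2->3] -> levels [10 7 8 10 8]
Step 4: flows [0->1,0=3,0->4,3->1,3->2] -> levels [8 9 9 8 9]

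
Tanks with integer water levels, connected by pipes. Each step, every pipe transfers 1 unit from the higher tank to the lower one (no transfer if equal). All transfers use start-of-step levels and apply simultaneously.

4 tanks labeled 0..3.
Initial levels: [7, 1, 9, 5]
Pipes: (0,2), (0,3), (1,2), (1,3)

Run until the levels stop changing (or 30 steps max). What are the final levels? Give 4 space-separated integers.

Answer: 6 5 6 5

Derivation:
Step 1: flows [2->0,0->3,2->1,3->1] -> levels [7 3 7 5]
Step 2: flows [0=2,0->3,2->1,3->1] -> levels [6 5 6 5]
Step 3: flows [0=2,0->3,2->1,1=3] -> levels [5 6 5 6]
Step 4: flows [0=2,3->0,1->2,1=3] -> levels [6 5 6 5]
  -> period-2 cycle: step 4 state = step 2 state; never stabilizes
  -> state at step 30: (30-2) mod 2 = 0, same as step 2 -> [6 5 6 5]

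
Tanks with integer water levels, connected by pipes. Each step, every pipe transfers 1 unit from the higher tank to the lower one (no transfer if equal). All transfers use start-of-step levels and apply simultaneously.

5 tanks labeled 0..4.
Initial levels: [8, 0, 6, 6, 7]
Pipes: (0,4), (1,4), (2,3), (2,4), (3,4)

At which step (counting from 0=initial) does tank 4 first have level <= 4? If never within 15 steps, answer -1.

Answer: 3

Derivation:
Step 1: flows [0->4,4->1,2=3,4->2,4->3] -> levels [7 1 7 7 5]
Step 2: flows [0->4,4->1,2=3,2->4,3->4] -> levels [6 2 6 6 7]
Step 3: flows [4->0,4->1,2=3,4->2,4->3] -> levels [7 3 7 7 3]
Tank 4 first reaches <=4 at step 3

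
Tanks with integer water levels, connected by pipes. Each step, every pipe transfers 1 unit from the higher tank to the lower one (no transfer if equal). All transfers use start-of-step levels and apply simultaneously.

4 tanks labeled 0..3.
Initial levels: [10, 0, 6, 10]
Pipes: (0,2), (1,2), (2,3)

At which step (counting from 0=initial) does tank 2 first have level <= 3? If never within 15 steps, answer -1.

Answer: -1

Derivation:
Step 1: flows [0->2,2->1,3->2] -> levels [9 1 7 9]
Step 2: flows [0->2,2->1,3->2] -> levels [8 2 8 8]
Step 3: flows [0=2,2->1,2=3] -> levels [8 3 7 8]
Step 4: flows [0->2,2->1,3->2] -> levels [7 4 8 7]
Step 5: flows [2->0,2->1,2->3] -> levels [8 5 5 8]
Step 6: flows [0->2,1=2,3->2] -> levels [7 5 7 7]
Step 7: flows [0=2,2->1,2=3] -> levels [7 6 6 7]
Step 8: flows [0->2,1=2,3->2] -> levels [6 6 8 6]
Step 9: flows [2->0,2->1,2->3] -> levels [7 7 5 7]
Step 10: flows [0->2,1->2,3->2] -> levels [6 6 8 6]
  -> period-2 cycle (repeats step 8); tank 2 never drops to <=3
Tank 2 never reaches <=3 within 15 steps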